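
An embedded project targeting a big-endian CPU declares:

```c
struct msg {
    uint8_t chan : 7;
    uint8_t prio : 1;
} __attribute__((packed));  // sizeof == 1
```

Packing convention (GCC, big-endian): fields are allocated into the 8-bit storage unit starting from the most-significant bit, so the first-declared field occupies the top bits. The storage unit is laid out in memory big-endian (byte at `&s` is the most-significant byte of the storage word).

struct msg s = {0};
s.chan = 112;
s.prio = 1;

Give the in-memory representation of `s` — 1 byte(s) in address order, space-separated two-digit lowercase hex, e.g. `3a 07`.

e1

chan (7b) val=112 bits=0x70 at bit 1: 0xe0
prio (1b) val=1 bits=0x1 at bit 0: 0xe1
word = 0xe1 → big-endian bytes:
  [0]=0xe1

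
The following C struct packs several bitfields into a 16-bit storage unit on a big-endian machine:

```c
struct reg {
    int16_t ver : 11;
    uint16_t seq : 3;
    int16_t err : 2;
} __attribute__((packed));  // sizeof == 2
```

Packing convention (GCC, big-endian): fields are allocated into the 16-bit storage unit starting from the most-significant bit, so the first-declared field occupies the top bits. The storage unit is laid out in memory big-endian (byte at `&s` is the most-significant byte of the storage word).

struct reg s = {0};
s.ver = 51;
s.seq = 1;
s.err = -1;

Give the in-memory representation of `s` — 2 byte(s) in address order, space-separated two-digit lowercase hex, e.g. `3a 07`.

ver:11 = 51 → 0x33 << 5 → word 0x0660
seq:3 = 1 → 0x1 << 2 → word 0x0664
err:2 = -1 → 0x3 << 0 → word 0x0667
word = 0x0667 → big-endian bytes:
  [0]=0x06  [1]=0x67

06 67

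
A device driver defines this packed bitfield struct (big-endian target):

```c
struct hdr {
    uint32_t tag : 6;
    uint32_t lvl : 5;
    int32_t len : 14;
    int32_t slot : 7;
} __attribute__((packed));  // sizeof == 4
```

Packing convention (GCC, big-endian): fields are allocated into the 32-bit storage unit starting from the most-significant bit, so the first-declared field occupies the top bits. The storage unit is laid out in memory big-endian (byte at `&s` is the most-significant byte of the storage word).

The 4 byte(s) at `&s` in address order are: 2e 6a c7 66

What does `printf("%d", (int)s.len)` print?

5518

[0]=0x2e [1]=0x6a [2]=0xc7 [3]=0x66 (big-endian) → word 0x2e6ac766
tag:6 @ bit 26 → (0x2e6ac766>>26)&0x3f = 0xb
lvl:5 @ bit 21 → (0x2e6ac766>>21)&0x1f = 0x13
len:14 @ bit 7 → (0x2e6ac766>>7)&0x3fff = 0x158e  ←
slot:7 @ bit 0 → (0x2e6ac766>>0)&0x7f = 0x66
len signed 14b, MSB=0: value = 5518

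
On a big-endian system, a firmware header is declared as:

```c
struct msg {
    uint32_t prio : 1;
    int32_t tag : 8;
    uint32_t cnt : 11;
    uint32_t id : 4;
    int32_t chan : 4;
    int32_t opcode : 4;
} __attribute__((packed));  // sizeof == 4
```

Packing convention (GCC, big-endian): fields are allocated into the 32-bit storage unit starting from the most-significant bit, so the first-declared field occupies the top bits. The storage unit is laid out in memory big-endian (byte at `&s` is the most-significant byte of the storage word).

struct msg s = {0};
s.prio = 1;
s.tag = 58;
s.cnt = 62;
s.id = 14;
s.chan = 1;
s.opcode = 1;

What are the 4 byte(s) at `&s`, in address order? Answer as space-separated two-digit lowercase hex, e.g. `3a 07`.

prio (1b) val=1 bits=0x1 at bit 31: 0x80000000
tag (8b) val=58 bits=0x3a at bit 23: 0x9d000000
cnt (11b) val=62 bits=0x3e at bit 12: 0x9d03e000
id (4b) val=14 bits=0xe at bit 8: 0x9d03ee00
chan (4b) val=1 bits=0x1 at bit 4: 0x9d03ee10
opcode (4b) val=1 bits=0x1 at bit 0: 0x9d03ee11
word = 0x9d03ee11 → big-endian bytes:
  [0]=0x9d  [1]=0x03  [2]=0xee  [3]=0x11

9d 03 ee 11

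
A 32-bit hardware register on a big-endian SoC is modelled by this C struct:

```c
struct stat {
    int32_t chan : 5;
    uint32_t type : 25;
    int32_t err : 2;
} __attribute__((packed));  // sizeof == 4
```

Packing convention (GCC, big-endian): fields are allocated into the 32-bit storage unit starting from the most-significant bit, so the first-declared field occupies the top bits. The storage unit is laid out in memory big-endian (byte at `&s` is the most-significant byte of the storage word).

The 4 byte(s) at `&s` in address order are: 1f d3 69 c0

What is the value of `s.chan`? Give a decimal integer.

3

[0]=0x1f [1]=0xd3 [2]=0x69 [3]=0xc0 (big-endian) → word 0x1fd369c0
chan [27+:5] = (word>>27) & 0x1f = 3  ←
type [2+:25] = (word>>2) & 0x1ffffff = 32823920
err [0+:2] = (word>>0) & 0x3 = 0
chan signed 5b, MSB=0: value = 3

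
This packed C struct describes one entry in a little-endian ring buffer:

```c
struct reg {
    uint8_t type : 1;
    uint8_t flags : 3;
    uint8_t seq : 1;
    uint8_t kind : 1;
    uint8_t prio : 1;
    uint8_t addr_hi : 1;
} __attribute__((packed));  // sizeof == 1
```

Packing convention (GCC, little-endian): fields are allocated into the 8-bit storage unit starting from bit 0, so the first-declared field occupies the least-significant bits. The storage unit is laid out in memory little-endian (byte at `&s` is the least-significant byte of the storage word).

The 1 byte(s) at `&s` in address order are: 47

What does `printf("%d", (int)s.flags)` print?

3

[0]=0x47 (little-endian) → word 0x47
type [0+:1] = (word>>0) & 0x1 = 1
flags [1+:3] = (word>>1) & 0x7 = 3  ←
seq [4+:1] = (word>>4) & 0x1 = 0
kind [5+:1] = (word>>5) & 0x1 = 0
prio [6+:1] = (word>>6) & 0x1 = 1
addr_hi [7+:1] = (word>>7) & 0x1 = 0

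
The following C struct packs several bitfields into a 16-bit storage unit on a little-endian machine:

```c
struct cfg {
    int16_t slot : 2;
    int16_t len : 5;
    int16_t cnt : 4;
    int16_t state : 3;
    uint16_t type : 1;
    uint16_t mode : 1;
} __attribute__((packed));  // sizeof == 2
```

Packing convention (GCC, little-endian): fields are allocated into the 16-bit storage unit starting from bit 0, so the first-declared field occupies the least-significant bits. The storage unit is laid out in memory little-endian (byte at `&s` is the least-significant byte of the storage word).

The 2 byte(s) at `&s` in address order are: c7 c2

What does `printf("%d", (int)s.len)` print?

-15

[0]=0xc7 [1]=0xc2 (little-endian) → word 0xc2c7
slot:2 @ bit 0 → (0xc2c7>>0)&0x3 = 0x3
len:5 @ bit 2 → (0xc2c7>>2)&0x1f = 0x11  ←
cnt:4 @ bit 7 → (0xc2c7>>7)&0xf = 0x5
state:3 @ bit 11 → (0xc2c7>>11)&0x7 = 0x0
type:1 @ bit 14 → (0xc2c7>>14)&0x1 = 0x1
mode:1 @ bit 15 → (0xc2c7>>15)&0x1 = 0x1
len signed 5b, MSB=1: 17 - 32 = -15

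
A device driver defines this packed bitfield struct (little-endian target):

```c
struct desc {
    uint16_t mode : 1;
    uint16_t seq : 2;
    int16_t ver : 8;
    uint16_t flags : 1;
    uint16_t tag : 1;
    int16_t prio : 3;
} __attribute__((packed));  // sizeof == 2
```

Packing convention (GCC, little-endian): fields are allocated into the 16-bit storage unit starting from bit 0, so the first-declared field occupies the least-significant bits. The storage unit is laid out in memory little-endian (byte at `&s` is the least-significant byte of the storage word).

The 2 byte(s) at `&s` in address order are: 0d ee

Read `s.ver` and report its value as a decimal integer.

[0]=0x0d [1]=0xee (little-endian) → word 0xee0d
mode:1 @ bit 0 → (0xee0d>>0)&0x1 = 0x1
seq:2 @ bit 1 → (0xee0d>>1)&0x3 = 0x2
ver:8 @ bit 3 → (0xee0d>>3)&0xff = 0xc1  ←
flags:1 @ bit 11 → (0xee0d>>11)&0x1 = 0x1
tag:1 @ bit 12 → (0xee0d>>12)&0x1 = 0x0
prio:3 @ bit 13 → (0xee0d>>13)&0x7 = 0x7
ver signed 8b, MSB=1: 193 - 256 = -63

-63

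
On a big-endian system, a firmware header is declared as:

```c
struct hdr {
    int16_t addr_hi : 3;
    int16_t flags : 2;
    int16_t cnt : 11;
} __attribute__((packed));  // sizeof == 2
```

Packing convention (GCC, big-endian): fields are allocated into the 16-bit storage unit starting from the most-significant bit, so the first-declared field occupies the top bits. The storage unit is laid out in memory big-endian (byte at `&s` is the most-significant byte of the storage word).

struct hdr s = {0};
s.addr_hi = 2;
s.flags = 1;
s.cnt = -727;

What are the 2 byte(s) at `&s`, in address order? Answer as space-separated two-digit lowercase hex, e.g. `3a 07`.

4d 29

[13+:3] addr_hi=2 & 0x7 = 0x2; word=0x4000
[11+:2] flags=1 & 0x3 = 0x1; word=0x4800
[0+:11] cnt=-727 & 0x7ff = 0x529; word=0x4d29
word = 0x4d29 → big-endian bytes:
  [0]=0x4d  [1]=0x29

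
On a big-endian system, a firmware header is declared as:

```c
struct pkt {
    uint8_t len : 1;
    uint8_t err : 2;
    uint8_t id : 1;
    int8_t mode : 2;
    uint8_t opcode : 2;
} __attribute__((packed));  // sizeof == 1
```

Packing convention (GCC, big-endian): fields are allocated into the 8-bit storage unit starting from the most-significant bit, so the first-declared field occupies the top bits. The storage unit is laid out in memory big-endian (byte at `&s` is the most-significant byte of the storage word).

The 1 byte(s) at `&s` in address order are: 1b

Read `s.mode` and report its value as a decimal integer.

[0]=0x1b (big-endian) → word 0x1b
len:1 @ bit 7 → (0x1b>>7)&0x1 = 0x0
err:2 @ bit 5 → (0x1b>>5)&0x3 = 0x0
id:1 @ bit 4 → (0x1b>>4)&0x1 = 0x1
mode:2 @ bit 2 → (0x1b>>2)&0x3 = 0x2  ←
opcode:2 @ bit 0 → (0x1b>>0)&0x3 = 0x3
mode signed 2b, MSB=1: 2 - 4 = -2

-2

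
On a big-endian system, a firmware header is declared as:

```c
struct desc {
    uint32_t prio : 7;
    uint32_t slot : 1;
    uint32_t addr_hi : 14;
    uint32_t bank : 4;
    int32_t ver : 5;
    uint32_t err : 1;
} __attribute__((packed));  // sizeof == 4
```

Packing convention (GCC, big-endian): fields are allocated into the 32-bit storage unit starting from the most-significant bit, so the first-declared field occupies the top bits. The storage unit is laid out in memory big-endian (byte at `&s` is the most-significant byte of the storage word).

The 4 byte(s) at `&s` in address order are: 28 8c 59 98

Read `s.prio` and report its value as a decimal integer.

20

[0]=0x28 [1]=0x8c [2]=0x59 [3]=0x98 (big-endian) → word 0x288c5998
prio [25+:7] = (word>>25) & 0x7f = 20  ←
slot [24+:1] = (word>>24) & 0x1 = 0
addr_hi [10+:14] = (word>>10) & 0x3fff = 8982
bank [6+:4] = (word>>6) & 0xf = 6
ver [1+:5] = (word>>1) & 0x1f = 12
err [0+:1] = (word>>0) & 0x1 = 0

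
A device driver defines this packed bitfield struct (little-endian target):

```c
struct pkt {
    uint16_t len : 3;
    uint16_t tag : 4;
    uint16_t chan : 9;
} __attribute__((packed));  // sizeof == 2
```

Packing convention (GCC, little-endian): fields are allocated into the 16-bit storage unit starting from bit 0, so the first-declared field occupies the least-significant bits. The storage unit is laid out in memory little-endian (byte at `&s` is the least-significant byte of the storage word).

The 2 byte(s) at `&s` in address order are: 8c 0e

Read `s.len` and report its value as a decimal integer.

4

[0]=0x8c [1]=0x0e (little-endian) → word 0x0e8c
len [0+:3] = (word>>0) & 0x7 = 4  ←
tag [3+:4] = (word>>3) & 0xf = 1
chan [7+:9] = (word>>7) & 0x1ff = 29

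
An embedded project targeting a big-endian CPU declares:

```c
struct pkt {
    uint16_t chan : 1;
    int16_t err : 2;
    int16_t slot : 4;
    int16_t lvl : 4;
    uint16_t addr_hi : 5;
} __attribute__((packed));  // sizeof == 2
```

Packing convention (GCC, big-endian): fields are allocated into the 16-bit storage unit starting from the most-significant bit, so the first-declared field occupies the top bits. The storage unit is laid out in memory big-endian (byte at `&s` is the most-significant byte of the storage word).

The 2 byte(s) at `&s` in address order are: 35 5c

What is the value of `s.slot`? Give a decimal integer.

-6

[0]=0x35 [1]=0x5c (big-endian) → word 0x355c
chan [15+:1] = (word>>15) & 0x1 = 0
err [13+:2] = (word>>13) & 0x3 = 1
slot [9+:4] = (word>>9) & 0xf = 10  ←
lvl [5+:4] = (word>>5) & 0xf = 10
addr_hi [0+:5] = (word>>0) & 0x1f = 28
slot signed 4b, MSB=1: 10 - 16 = -6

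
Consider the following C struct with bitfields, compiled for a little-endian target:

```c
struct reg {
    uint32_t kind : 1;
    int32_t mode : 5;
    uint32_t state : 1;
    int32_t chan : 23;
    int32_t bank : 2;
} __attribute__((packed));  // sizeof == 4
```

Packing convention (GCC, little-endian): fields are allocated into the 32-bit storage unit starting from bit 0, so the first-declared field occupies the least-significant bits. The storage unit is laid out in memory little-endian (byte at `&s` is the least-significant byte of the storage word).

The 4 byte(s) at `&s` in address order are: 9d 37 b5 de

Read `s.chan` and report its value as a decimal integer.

4024943

[0]=0x9d [1]=0x37 [2]=0xb5 [3]=0xde (little-endian) → word 0xdeb5379d
kind:1 @ bit 0 → (0xdeb5379d>>0)&0x1 = 0x1
mode:5 @ bit 1 → (0xdeb5379d>>1)&0x1f = 0xe
state:1 @ bit 6 → (0xdeb5379d>>6)&0x1 = 0x0
chan:23 @ bit 7 → (0xdeb5379d>>7)&0x7fffff = 0x3d6a6f  ←
bank:2 @ bit 30 → (0xdeb5379d>>30)&0x3 = 0x3
chan signed 23b, MSB=0: value = 4024943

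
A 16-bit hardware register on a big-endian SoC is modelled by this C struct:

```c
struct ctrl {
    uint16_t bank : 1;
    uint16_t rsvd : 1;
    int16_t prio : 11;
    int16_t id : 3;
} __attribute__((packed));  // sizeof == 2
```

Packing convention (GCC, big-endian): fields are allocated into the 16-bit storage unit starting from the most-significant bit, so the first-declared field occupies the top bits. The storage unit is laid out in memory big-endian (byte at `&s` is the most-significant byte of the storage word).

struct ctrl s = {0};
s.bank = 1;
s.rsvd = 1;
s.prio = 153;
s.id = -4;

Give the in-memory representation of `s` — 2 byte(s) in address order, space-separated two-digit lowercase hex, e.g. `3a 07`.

c4 cc

bank (1b) val=1 bits=0x1 at bit 15: 0x8000
rsvd (1b) val=1 bits=0x1 at bit 14: 0xc000
prio (11b) val=153 bits=0x99 at bit 3: 0xc4c8
id (3b) val=-4 bits=0x4 at bit 0: 0xc4cc
word = 0xc4cc → big-endian bytes:
  [0]=0xc4  [1]=0xcc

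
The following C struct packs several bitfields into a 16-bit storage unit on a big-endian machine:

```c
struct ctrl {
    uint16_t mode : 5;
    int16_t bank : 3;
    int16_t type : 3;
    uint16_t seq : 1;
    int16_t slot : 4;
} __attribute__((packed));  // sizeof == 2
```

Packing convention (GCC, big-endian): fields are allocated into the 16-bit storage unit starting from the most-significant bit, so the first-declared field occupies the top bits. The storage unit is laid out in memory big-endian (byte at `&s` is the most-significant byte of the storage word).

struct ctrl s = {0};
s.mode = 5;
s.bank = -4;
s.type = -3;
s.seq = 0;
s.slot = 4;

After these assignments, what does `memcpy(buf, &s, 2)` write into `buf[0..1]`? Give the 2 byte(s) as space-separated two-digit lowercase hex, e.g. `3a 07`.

2c a4

[11+:5] mode=5 & 0x1f = 0x5; word=0x2800
[8+:3] bank=-4 & 0x7 = 0x4; word=0x2c00
[5+:3] type=-3 & 0x7 = 0x5; word=0x2ca0
[4+:1] seq=0 & 0x1 = 0x0; word=0x2ca0
[0+:4] slot=4 & 0xf = 0x4; word=0x2ca4
word = 0x2ca4 → big-endian bytes:
  [0]=0x2c  [1]=0xa4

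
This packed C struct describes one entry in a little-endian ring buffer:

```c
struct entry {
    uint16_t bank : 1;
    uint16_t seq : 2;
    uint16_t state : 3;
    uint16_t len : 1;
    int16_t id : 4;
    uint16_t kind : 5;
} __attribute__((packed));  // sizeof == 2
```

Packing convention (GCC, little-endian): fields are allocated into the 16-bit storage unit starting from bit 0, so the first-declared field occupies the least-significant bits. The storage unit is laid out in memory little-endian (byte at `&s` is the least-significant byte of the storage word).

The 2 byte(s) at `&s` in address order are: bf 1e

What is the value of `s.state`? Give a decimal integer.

[0]=0xbf [1]=0x1e (little-endian) → word 0x1ebf
bank:1 @ bit 0 → (0x1ebf>>0)&0x1 = 0x1
seq:2 @ bit 1 → (0x1ebf>>1)&0x3 = 0x3
state:3 @ bit 3 → (0x1ebf>>3)&0x7 = 0x7  ←
len:1 @ bit 6 → (0x1ebf>>6)&0x1 = 0x0
id:4 @ bit 7 → (0x1ebf>>7)&0xf = 0xd
kind:5 @ bit 11 → (0x1ebf>>11)&0x1f = 0x3

7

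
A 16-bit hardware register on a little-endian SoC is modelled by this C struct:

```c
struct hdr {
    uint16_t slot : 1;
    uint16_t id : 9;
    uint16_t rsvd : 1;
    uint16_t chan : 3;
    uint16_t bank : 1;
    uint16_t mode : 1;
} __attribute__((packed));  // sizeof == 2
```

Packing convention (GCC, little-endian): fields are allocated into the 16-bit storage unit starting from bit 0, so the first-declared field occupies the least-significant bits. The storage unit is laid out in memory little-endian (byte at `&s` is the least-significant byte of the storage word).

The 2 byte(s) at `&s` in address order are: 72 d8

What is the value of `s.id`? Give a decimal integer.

57

[0]=0x72 [1]=0xd8 (little-endian) → word 0xd872
slot:1 @ bit 0 → (0xd872>>0)&0x1 = 0x0
id:9 @ bit 1 → (0xd872>>1)&0x1ff = 0x39  ←
rsvd:1 @ bit 10 → (0xd872>>10)&0x1 = 0x0
chan:3 @ bit 11 → (0xd872>>11)&0x7 = 0x3
bank:1 @ bit 14 → (0xd872>>14)&0x1 = 0x1
mode:1 @ bit 15 → (0xd872>>15)&0x1 = 0x1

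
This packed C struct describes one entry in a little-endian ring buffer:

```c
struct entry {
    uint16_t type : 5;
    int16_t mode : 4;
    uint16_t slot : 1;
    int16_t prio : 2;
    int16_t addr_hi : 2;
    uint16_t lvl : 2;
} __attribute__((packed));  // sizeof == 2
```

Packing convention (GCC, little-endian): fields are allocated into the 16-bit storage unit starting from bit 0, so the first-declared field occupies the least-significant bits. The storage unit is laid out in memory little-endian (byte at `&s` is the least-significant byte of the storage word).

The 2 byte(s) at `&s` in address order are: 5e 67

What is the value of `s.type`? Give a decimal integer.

[0]=0x5e [1]=0x67 (little-endian) → word 0x675e
type [0+:5] = (word>>0) & 0x1f = 30  ←
mode [5+:4] = (word>>5) & 0xf = 10
slot [9+:1] = (word>>9) & 0x1 = 1
prio [10+:2] = (word>>10) & 0x3 = 1
addr_hi [12+:2] = (word>>12) & 0x3 = 2
lvl [14+:2] = (word>>14) & 0x3 = 1

30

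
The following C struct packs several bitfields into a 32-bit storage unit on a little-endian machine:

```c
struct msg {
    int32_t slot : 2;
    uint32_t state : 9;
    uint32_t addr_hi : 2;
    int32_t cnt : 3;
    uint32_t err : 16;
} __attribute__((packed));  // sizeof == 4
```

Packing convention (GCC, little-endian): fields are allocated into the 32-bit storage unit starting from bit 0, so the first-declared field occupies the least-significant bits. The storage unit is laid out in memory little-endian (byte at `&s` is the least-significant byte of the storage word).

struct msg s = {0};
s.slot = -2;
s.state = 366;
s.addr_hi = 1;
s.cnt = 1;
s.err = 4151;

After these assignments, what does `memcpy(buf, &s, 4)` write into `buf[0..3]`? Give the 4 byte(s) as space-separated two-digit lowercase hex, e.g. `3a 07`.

[0+:2] slot=-2 & 0x3 = 0x2; word=0x00000002
[2+:9] state=366 & 0x1ff = 0x16e; word=0x000005ba
[11+:2] addr_hi=1 & 0x3 = 0x1; word=0x00000dba
[13+:3] cnt=1 & 0x7 = 0x1; word=0x00002dba
[16+:16] err=4151 & 0xffff = 0x1037; word=0x10372dba
word = 0x10372dba → little-endian bytes:
  [0]=0xba  [1]=0x2d  [2]=0x37  [3]=0x10

ba 2d 37 10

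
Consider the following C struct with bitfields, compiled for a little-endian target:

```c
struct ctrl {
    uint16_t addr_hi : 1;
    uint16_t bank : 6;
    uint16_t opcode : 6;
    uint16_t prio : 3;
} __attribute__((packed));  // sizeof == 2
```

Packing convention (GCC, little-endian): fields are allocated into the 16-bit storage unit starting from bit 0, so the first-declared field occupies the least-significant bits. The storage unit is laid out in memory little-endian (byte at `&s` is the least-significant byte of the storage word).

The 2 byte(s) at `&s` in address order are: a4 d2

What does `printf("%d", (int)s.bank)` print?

18

[0]=0xa4 [1]=0xd2 (little-endian) → word 0xd2a4
addr_hi:1 @ bit 0 → (0xd2a4>>0)&0x1 = 0x0
bank:6 @ bit 1 → (0xd2a4>>1)&0x3f = 0x12  ←
opcode:6 @ bit 7 → (0xd2a4>>7)&0x3f = 0x25
prio:3 @ bit 13 → (0xd2a4>>13)&0x7 = 0x6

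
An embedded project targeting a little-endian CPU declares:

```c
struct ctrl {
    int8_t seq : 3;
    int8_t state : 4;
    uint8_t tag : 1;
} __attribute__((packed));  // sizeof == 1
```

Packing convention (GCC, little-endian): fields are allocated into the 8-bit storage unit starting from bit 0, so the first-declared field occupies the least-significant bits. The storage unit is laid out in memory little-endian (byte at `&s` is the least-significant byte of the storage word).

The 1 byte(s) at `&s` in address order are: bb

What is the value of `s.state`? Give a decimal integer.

7

[0]=0xbb (little-endian) → word 0xbb
seq:3 @ bit 0 → (0xbb>>0)&0x7 = 0x3
state:4 @ bit 3 → (0xbb>>3)&0xf = 0x7  ←
tag:1 @ bit 7 → (0xbb>>7)&0x1 = 0x1
state signed 4b, MSB=0: value = 7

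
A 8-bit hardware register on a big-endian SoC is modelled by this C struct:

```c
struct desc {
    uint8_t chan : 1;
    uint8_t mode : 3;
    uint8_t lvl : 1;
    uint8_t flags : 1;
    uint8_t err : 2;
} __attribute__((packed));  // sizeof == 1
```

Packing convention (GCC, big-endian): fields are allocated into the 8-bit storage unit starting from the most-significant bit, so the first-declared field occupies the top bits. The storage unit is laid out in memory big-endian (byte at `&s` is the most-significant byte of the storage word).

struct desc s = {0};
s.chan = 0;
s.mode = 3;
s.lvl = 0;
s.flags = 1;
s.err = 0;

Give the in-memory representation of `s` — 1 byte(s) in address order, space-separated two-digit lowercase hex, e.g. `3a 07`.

chan:1 = 0 → 0x0 << 7 → word 0x00
mode:3 = 3 → 0x3 << 4 → word 0x30
lvl:1 = 0 → 0x0 << 3 → word 0x30
flags:1 = 1 → 0x1 << 2 → word 0x34
err:2 = 0 → 0x0 << 0 → word 0x34
word = 0x34 → big-endian bytes:
  [0]=0x34

34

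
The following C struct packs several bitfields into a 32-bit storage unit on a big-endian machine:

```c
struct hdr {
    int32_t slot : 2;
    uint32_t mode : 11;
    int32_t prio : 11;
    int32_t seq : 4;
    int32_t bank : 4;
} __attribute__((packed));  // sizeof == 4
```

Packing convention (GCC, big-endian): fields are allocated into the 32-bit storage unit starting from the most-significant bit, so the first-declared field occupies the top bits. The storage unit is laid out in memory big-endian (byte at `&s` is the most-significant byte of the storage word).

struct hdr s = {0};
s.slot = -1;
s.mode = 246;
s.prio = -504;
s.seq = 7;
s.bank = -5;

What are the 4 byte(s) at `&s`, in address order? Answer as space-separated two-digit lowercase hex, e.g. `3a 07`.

c7 b6 08 7b

slot:2 = -1 → 0x3 << 30 → word 0xc0000000
mode:11 = 246 → 0xf6 << 19 → word 0xc7b00000
prio:11 = -504 → 0x608 << 8 → word 0xc7b60800
seq:4 = 7 → 0x7 << 4 → word 0xc7b60870
bank:4 = -5 → 0xb << 0 → word 0xc7b6087b
word = 0xc7b6087b → big-endian bytes:
  [0]=0xc7  [1]=0xb6  [2]=0x08  [3]=0x7b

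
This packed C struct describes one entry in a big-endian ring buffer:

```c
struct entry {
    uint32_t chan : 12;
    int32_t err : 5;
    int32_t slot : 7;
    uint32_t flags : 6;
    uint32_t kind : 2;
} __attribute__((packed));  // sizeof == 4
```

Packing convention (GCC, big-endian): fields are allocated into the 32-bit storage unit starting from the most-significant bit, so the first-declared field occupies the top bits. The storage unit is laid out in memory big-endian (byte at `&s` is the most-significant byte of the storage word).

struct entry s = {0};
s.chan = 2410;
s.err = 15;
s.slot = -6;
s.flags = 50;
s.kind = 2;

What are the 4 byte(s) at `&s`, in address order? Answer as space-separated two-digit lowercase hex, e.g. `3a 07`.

chan (12b) val=2410 bits=0x96a at bit 20: 0x96a00000
err (5b) val=15 bits=0xf at bit 15: 0x96a78000
slot (7b) val=-6 bits=0x7a at bit 8: 0x96a7fa00
flags (6b) val=50 bits=0x32 at bit 2: 0x96a7fac8
kind (2b) val=2 bits=0x2 at bit 0: 0x96a7faca
word = 0x96a7faca → big-endian bytes:
  [0]=0x96  [1]=0xa7  [2]=0xfa  [3]=0xca

96 a7 fa ca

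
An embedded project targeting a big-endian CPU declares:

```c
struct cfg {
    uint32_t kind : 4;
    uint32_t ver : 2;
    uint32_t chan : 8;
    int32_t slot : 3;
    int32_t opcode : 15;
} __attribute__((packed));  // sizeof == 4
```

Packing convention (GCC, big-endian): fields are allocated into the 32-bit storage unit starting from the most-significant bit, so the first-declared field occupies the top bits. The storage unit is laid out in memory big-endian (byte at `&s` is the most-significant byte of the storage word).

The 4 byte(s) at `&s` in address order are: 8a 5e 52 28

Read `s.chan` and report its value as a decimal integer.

[0]=0x8a [1]=0x5e [2]=0x52 [3]=0x28 (big-endian) → word 0x8a5e5228
kind [28+:4] = (word>>28) & 0xf = 8
ver [26+:2] = (word>>26) & 0x3 = 2
chan [18+:8] = (word>>18) & 0xff = 151  ←
slot [15+:3] = (word>>15) & 0x7 = 4
opcode [0+:15] = (word>>0) & 0x7fff = 21032

151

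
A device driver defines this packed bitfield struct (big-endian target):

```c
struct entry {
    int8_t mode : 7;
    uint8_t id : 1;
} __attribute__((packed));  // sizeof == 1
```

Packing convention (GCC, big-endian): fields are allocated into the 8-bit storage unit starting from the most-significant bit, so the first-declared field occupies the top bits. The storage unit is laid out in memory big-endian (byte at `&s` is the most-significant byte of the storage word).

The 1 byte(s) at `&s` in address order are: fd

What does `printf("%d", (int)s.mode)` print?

-2

[0]=0xfd (big-endian) → word 0xfd
mode:7 @ bit 1 → (0xfd>>1)&0x7f = 0x7e  ←
id:1 @ bit 0 → (0xfd>>0)&0x1 = 0x1
mode signed 7b, MSB=1: 126 - 128 = -2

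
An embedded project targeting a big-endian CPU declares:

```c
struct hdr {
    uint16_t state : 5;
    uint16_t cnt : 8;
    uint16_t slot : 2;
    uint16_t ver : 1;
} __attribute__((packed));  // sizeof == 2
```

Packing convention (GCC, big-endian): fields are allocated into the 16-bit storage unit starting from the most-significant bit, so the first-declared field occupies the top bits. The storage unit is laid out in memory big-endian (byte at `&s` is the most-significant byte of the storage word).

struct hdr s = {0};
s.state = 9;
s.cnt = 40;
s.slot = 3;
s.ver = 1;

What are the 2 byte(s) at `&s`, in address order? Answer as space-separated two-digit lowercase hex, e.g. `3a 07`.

49 47

state (5b) val=9 bits=0x9 at bit 11: 0x4800
cnt (8b) val=40 bits=0x28 at bit 3: 0x4940
slot (2b) val=3 bits=0x3 at bit 1: 0x4946
ver (1b) val=1 bits=0x1 at bit 0: 0x4947
word = 0x4947 → big-endian bytes:
  [0]=0x49  [1]=0x47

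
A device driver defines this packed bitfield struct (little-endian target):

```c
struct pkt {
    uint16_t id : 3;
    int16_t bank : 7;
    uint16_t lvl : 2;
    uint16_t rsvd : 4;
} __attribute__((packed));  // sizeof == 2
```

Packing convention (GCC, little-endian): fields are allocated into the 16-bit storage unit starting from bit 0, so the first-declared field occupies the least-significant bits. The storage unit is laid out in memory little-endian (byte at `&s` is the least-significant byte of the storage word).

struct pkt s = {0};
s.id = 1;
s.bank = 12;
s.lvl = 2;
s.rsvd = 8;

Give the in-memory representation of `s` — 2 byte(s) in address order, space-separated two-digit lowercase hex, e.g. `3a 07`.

[0+:3] id=1 & 0x7 = 0x1; word=0x0001
[3+:7] bank=12 & 0x7f = 0xc; word=0x0061
[10+:2] lvl=2 & 0x3 = 0x2; word=0x0861
[12+:4] rsvd=8 & 0xf = 0x8; word=0x8861
word = 0x8861 → little-endian bytes:
  [0]=0x61  [1]=0x88

61 88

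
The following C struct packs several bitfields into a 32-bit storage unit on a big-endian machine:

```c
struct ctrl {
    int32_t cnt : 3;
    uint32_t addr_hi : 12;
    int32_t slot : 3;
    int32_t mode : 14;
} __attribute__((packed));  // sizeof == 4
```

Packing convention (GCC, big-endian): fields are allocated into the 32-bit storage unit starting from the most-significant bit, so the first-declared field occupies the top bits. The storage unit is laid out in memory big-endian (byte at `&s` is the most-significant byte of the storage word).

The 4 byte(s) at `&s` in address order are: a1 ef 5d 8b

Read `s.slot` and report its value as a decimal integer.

[0]=0xa1 [1]=0xef [2]=0x5d [3]=0x8b (big-endian) → word 0xa1ef5d8b
cnt [29+:3] = (word>>29) & 0x7 = 5
addr_hi [17+:12] = (word>>17) & 0xfff = 247
slot [14+:3] = (word>>14) & 0x7 = 5  ←
mode [0+:14] = (word>>0) & 0x3fff = 7563
slot signed 3b, MSB=1: 5 - 8 = -3

-3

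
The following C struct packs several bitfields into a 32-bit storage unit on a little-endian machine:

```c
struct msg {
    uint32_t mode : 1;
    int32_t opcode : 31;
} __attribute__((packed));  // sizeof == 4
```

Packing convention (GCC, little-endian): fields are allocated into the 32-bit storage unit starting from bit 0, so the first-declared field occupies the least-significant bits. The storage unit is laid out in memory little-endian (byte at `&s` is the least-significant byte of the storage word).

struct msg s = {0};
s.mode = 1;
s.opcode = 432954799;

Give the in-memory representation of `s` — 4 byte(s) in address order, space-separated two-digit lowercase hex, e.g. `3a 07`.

[0+:1] mode=1 & 0x1 = 0x1; word=0x00000001
[1+:31] opcode=432954799 & 0x7fffffff = 0x19ce5daf; word=0x339cbb5f
word = 0x339cbb5f → little-endian bytes:
  [0]=0x5f  [1]=0xbb  [2]=0x9c  [3]=0x33

5f bb 9c 33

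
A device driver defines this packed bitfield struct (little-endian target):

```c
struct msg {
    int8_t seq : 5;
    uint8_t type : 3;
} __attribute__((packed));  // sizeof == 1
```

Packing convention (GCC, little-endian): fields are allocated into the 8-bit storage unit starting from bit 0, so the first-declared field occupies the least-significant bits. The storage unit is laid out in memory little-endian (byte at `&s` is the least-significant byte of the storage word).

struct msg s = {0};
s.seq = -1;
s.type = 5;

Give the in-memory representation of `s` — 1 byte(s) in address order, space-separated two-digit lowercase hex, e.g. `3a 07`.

seq:5 = -1 → 0x1f << 0 → word 0x1f
type:3 = 5 → 0x5 << 5 → word 0xbf
word = 0xbf → little-endian bytes:
  [0]=0xbf

bf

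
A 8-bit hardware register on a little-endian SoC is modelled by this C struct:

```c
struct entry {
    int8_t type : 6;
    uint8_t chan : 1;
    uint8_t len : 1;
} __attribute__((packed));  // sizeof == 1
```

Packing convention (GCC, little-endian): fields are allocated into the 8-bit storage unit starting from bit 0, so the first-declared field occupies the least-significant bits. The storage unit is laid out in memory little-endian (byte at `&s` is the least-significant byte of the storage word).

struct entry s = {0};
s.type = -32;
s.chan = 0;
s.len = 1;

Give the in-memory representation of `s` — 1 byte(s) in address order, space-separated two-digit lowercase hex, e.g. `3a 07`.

a0

type (6b) val=-32 bits=0x20 at bit 0: 0x20
chan (1b) val=0 bits=0x0 at bit 6: 0x20
len (1b) val=1 bits=0x1 at bit 7: 0xa0
word = 0xa0 → little-endian bytes:
  [0]=0xa0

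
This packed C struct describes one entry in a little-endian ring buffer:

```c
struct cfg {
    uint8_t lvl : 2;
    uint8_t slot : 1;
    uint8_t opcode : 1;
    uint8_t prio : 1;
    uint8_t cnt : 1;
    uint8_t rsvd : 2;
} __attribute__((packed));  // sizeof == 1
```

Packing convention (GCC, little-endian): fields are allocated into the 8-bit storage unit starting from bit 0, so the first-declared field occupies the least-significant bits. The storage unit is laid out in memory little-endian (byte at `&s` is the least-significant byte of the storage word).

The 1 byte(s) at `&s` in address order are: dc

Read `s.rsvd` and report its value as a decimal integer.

3

[0]=0xdc (little-endian) → word 0xdc
lvl [0+:2] = (word>>0) & 0x3 = 0
slot [2+:1] = (word>>2) & 0x1 = 1
opcode [3+:1] = (word>>3) & 0x1 = 1
prio [4+:1] = (word>>4) & 0x1 = 1
cnt [5+:1] = (word>>5) & 0x1 = 0
rsvd [6+:2] = (word>>6) & 0x3 = 3  ←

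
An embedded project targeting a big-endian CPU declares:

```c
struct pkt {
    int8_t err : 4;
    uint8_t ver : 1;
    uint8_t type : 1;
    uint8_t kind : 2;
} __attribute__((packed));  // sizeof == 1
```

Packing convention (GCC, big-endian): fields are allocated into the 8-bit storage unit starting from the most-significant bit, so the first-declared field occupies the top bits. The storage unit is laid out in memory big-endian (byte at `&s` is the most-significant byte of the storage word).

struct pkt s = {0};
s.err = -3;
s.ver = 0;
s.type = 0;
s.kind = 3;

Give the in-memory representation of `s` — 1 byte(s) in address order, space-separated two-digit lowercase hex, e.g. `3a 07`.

d3

[4+:4] err=-3 & 0xf = 0xd; word=0xd0
[3+:1] ver=0 & 0x1 = 0x0; word=0xd0
[2+:1] type=0 & 0x1 = 0x0; word=0xd0
[0+:2] kind=3 & 0x3 = 0x3; word=0xd3
word = 0xd3 → big-endian bytes:
  [0]=0xd3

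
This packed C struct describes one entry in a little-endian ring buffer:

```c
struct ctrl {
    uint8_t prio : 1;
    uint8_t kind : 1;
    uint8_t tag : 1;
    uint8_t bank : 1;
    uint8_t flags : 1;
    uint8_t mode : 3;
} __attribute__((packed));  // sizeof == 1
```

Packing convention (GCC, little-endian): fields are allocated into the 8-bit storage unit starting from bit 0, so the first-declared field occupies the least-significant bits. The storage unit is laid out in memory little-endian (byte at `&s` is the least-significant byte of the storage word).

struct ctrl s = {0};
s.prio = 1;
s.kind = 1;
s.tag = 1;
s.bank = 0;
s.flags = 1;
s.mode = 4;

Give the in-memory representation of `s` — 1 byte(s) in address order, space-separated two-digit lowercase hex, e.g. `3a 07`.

[0+:1] prio=1 & 0x1 = 0x1; word=0x01
[1+:1] kind=1 & 0x1 = 0x1; word=0x03
[2+:1] tag=1 & 0x1 = 0x1; word=0x07
[3+:1] bank=0 & 0x1 = 0x0; word=0x07
[4+:1] flags=1 & 0x1 = 0x1; word=0x17
[5+:3] mode=4 & 0x7 = 0x4; word=0x97
word = 0x97 → little-endian bytes:
  [0]=0x97

97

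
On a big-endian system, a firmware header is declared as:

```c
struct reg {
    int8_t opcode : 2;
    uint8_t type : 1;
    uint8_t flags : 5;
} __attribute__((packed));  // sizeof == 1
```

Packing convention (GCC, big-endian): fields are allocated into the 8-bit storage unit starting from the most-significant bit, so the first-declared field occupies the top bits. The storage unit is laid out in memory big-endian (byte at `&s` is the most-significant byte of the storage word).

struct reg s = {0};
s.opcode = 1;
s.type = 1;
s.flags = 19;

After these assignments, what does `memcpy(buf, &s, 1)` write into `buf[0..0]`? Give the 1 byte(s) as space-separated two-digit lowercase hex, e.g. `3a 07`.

[6+:2] opcode=1 & 0x3 = 0x1; word=0x40
[5+:1] type=1 & 0x1 = 0x1; word=0x60
[0+:5] flags=19 & 0x1f = 0x13; word=0x73
word = 0x73 → big-endian bytes:
  [0]=0x73

73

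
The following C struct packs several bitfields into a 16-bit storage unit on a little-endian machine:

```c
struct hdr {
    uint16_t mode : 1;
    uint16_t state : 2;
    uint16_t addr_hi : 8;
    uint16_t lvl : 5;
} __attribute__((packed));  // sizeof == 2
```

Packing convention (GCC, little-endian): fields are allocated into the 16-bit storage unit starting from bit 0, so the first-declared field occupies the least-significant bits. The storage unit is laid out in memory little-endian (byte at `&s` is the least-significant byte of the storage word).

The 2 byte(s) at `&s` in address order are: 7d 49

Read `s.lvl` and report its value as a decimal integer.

9

[0]=0x7d [1]=0x49 (little-endian) → word 0x497d
mode:1 @ bit 0 → (0x497d>>0)&0x1 = 0x1
state:2 @ bit 1 → (0x497d>>1)&0x3 = 0x2
addr_hi:8 @ bit 3 → (0x497d>>3)&0xff = 0x2f
lvl:5 @ bit 11 → (0x497d>>11)&0x1f = 0x9  ←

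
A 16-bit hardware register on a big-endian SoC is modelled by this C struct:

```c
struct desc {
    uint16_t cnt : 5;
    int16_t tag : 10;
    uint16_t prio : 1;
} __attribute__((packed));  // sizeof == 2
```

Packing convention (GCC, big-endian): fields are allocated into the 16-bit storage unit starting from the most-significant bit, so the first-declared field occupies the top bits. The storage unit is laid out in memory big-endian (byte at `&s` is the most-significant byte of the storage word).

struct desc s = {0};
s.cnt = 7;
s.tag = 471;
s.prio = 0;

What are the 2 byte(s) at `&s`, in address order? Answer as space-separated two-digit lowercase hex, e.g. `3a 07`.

3b ae

cnt:5 = 7 → 0x7 << 11 → word 0x3800
tag:10 = 471 → 0x1d7 << 1 → word 0x3bae
prio:1 = 0 → 0x0 << 0 → word 0x3bae
word = 0x3bae → big-endian bytes:
  [0]=0x3b  [1]=0xae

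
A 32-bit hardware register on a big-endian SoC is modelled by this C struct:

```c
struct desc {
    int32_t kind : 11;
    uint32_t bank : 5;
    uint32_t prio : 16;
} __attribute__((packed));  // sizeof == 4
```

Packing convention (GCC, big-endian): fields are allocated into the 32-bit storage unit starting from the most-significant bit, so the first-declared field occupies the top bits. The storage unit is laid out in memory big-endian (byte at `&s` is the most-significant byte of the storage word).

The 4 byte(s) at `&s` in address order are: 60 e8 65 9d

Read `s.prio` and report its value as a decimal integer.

26013

[0]=0x60 [1]=0xe8 [2]=0x65 [3]=0x9d (big-endian) → word 0x60e8659d
kind:11 @ bit 21 → (0x60e8659d>>21)&0x7ff = 0x307
bank:5 @ bit 16 → (0x60e8659d>>16)&0x1f = 0x8
prio:16 @ bit 0 → (0x60e8659d>>0)&0xffff = 0x659d  ←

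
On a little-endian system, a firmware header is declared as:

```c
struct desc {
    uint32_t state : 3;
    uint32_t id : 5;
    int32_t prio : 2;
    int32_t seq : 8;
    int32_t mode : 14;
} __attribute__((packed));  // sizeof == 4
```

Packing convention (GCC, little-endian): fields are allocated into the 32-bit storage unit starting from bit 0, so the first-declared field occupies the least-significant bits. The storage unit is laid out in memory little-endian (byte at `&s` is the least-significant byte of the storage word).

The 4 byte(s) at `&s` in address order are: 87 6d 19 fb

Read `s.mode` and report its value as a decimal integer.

-314

[0]=0x87 [1]=0x6d [2]=0x19 [3]=0xfb (little-endian) → word 0xfb196d87
state:3 @ bit 0 → (0xfb196d87>>0)&0x7 = 0x7
id:5 @ bit 3 → (0xfb196d87>>3)&0x1f = 0x10
prio:2 @ bit 8 → (0xfb196d87>>8)&0x3 = 0x1
seq:8 @ bit 10 → (0xfb196d87>>10)&0xff = 0x5b
mode:14 @ bit 18 → (0xfb196d87>>18)&0x3fff = 0x3ec6  ←
mode signed 14b, MSB=1: 16070 - 16384 = -314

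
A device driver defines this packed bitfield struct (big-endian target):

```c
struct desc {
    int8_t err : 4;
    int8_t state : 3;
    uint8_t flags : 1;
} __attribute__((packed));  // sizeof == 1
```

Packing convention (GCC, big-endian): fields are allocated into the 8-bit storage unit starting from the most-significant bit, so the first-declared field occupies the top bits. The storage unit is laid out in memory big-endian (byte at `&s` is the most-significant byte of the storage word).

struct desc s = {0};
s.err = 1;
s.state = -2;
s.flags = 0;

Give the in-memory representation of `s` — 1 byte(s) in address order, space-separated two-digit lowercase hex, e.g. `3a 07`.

1c

err (4b) val=1 bits=0x1 at bit 4: 0x10
state (3b) val=-2 bits=0x6 at bit 1: 0x1c
flags (1b) val=0 bits=0x0 at bit 0: 0x1c
word = 0x1c → big-endian bytes:
  [0]=0x1c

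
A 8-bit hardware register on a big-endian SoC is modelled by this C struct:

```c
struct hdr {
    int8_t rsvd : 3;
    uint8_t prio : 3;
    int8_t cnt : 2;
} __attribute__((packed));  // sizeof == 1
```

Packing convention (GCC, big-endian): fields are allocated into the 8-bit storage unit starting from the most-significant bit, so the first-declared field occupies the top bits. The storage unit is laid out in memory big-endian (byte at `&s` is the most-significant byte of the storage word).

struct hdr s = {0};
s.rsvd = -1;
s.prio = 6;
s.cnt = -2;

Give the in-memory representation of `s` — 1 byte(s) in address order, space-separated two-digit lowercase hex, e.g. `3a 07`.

fa

[5+:3] rsvd=-1 & 0x7 = 0x7; word=0xe0
[2+:3] prio=6 & 0x7 = 0x6; word=0xf8
[0+:2] cnt=-2 & 0x3 = 0x2; word=0xfa
word = 0xfa → big-endian bytes:
  [0]=0xfa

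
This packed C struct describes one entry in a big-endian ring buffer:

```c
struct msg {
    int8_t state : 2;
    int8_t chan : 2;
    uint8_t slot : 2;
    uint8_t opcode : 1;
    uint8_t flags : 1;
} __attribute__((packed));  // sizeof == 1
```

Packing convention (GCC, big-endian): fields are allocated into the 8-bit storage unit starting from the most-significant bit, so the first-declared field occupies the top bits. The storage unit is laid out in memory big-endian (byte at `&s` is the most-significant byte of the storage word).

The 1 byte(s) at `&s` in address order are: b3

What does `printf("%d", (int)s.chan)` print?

[0]=0xb3 (big-endian) → word 0xb3
state [6+:2] = (word>>6) & 0x3 = 2
chan [4+:2] = (word>>4) & 0x3 = 3  ←
slot [2+:2] = (word>>2) & 0x3 = 0
opcode [1+:1] = (word>>1) & 0x1 = 1
flags [0+:1] = (word>>0) & 0x1 = 1
chan signed 2b, MSB=1: 3 - 4 = -1

-1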